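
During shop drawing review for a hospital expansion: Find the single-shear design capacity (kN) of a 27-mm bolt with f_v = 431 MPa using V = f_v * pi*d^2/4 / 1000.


A = pi * d^2 / 4 = pi * 27^2 / 4 = 572.5553 mm^2
V = f_v * A / 1000 = 431 * 572.5553 / 1000
= 246.7713 kN

246.7713 kN


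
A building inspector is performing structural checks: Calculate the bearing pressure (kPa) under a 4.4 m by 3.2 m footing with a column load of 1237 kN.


A = 4.4 * 3.2 = 14.08 m^2
q = P / A = 1237 / 14.08
= 87.8551 kPa

87.8551 kPa


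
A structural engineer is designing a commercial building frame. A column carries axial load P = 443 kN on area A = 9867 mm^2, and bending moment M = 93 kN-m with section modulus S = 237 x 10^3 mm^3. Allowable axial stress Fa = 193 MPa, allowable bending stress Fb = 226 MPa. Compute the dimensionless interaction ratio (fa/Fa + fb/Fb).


f_a = P / A = 443000.0 / 9867 = 44.8971 MPa
f_b = M / S = 93000000.0 / 237000.0 = 392.4051 MPa
Ratio = f_a / Fa + f_b / Fb
= 44.8971 / 193 + 392.4051 / 226
= 1.9689 (dimensionless)

1.9689 (dimensionless)


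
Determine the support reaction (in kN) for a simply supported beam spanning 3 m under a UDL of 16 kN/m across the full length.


Total load = w * L = 16 * 3 = 48 kN
By symmetry, each reaction R = total / 2 = 48 / 2 = 24.0 kN

24.0 kN


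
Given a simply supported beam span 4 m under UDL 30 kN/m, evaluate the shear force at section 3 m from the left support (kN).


R_A = w * L / 2 = 30 * 4 / 2 = 60.0 kN
V(x) = R_A - w * x = 60.0 - 30 * 3
= -30.0 kN

-30.0 kN


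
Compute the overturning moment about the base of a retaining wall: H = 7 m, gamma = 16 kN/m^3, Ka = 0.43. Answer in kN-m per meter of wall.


Pa = 0.5 * Ka * gamma * H^2
= 0.5 * 0.43 * 16 * 7^2
= 168.56 kN/m
Arm = H / 3 = 7 / 3 = 2.3333 m
Mo = Pa * arm = Pa * H / 3 = 168.56 * 7 / 3 = 393.3067 kN-m/m

393.3067 kN-m/m


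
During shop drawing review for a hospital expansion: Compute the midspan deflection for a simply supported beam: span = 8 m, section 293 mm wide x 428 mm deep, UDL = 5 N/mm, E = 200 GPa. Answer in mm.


I = 293 * 428^3 / 12 = 1914333861.33 mm^4
L = 8000.0 mm, w = 5 N/mm, E = 200000.0 MPa
delta = 5 * w * L^4 / (384 * E * I)
= 5 * 5 * 8000.0^4 / (384 * 200000.0 * 1914333861.33)
= 0.6965 mm

0.6965 mm


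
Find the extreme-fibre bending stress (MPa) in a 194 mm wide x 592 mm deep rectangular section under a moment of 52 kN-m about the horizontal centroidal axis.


I = b * h^3 / 12 = 194 * 592^3 / 12 = 3354174122.67 mm^4
y = h / 2 = 592 / 2 = 296.0 mm
M = 52 kN-m = 52000000.0 N-mm
sigma = M * y / I = 52000000.0 * 296.0 / 3354174122.67
= 4.59 MPa

4.59 MPa


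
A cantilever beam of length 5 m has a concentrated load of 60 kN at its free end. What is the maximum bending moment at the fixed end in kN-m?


For a cantilever with a point load at the free end:
M_max = P * L = 60 * 5 = 300 kN-m

300 kN-m


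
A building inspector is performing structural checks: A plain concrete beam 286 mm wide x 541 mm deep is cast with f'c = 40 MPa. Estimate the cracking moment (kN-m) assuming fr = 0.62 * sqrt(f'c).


fr = 0.62 * sqrt(40) = 0.62 * 6.3246 = 3.9212 MPa
I = 286 * 541^3 / 12 = 3773780033.83 mm^4
y_t = 270.5 mm
M_cr = fr * I / y_t = 3.9212 * 3773780033.83 / 270.5 N-mm
= 54.7055 kN-m

54.7055 kN-m


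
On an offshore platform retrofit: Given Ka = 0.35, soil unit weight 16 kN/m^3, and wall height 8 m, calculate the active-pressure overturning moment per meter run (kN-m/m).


Pa = 0.5 * Ka * gamma * H^2
= 0.5 * 0.35 * 16 * 8^2
= 179.2 kN/m
Arm = H / 3 = 8 / 3 = 2.6667 m
Mo = Pa * arm = Pa * H / 3 = 179.2 * 8 / 3 = 477.8667 kN-m/m

477.8667 kN-m/m


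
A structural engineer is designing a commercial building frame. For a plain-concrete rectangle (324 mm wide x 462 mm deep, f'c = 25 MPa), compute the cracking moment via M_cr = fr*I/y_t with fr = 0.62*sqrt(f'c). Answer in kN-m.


fr = 0.62 * sqrt(25) = 0.62 * 5.0 = 3.1 MPa
I = 324 * 462^3 / 12 = 2662500456.0 mm^4
y_t = 231.0 mm
M_cr = fr * I / y_t = 3.1 * 2662500456.0 / 231.0 N-mm
= 35.7305 kN-m

35.7305 kN-m


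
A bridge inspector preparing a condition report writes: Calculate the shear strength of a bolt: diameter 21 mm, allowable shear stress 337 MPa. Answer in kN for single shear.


A = pi * d^2 / 4 = pi * 21^2 / 4 = 346.3606 mm^2
V = f_v * A / 1000 = 337 * 346.3606 / 1000
= 116.7235 kN

116.7235 kN


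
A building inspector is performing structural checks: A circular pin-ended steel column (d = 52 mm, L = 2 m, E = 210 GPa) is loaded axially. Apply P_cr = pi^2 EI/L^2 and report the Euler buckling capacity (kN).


I = pi * d^4 / 64 = 358908.11 mm^4
L = 2000.0 mm
P_cr = pi^2 * E * I / L^2
= 9.8696 * 210000.0 * 358908.11 / 2000.0^2
= 185969.76 N = 185.9698 kN

185.9698 kN


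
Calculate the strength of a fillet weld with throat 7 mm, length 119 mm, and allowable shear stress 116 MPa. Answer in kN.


Strength = throat * length * allowable stress
= 7 * 119 * 116 N
= 96628 N
= 96.63 kN

96.63 kN


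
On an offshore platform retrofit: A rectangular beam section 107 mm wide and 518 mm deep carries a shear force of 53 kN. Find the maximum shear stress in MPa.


A = b * h = 107 * 518 = 55426 mm^2
V = 53 kN = 53000.0 N
tau_max = 1.5 * V / A = 1.5 * 53000.0 / 55426
= 1.4343 MPa

1.4343 MPa


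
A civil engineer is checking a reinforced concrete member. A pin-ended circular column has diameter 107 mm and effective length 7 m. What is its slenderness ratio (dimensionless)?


Radius of gyration r = d / 4 = 107 / 4 = 26.75 mm
L_eff = 7000.0 mm
Slenderness ratio = L / r = 7000.0 / 26.75 = 261.68 (dimensionless)

261.68 (dimensionless)


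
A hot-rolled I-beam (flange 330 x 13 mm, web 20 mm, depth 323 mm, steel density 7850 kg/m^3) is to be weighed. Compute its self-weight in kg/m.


A_flanges = 2 * 330 * 13 = 8580 mm^2
A_web = (323 - 2 * 13) * 20 = 5940 mm^2
A_total = 8580 + 5940 = 14520 mm^2 = 0.014520 m^2
Weight = rho * A = 7850 * 0.014520 = 113.982 kg/m

113.982 kg/m


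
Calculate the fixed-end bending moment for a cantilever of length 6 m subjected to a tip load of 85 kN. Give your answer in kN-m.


For a cantilever with a point load at the free end:
M_max = P * L = 85 * 6 = 510 kN-m

510 kN-m


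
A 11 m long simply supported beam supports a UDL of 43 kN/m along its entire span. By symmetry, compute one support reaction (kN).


Total load = w * L = 43 * 11 = 473 kN
By symmetry, each reaction R = total / 2 = 473 / 2 = 236.5 kN

236.5 kN


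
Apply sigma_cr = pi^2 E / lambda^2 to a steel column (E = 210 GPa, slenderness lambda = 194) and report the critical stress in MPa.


sigma_cr = pi^2 * E / lambda^2
= 9.8696 * 210000.0 / 194^2
= 9.8696 * 210000.0 / 37636
= 55.0701 MPa

55.0701 MPa


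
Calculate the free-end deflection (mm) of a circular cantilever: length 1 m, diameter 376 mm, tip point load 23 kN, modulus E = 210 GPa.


I = pi * d^4 / 64 = pi * 376^4 / 64 = 981118078.81 mm^4
L = 1000.0 mm, P = 23000.0 N, E = 210000.0 MPa
delta = P * L^3 / (3 * E * I)
= 23000.0 * 1000.0^3 / (3 * 210000.0 * 981118078.81)
= 0.0372 mm

0.0372 mm


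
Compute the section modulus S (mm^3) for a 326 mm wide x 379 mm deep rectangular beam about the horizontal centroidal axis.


S = b * h^2 / 6
= 326 * 379^2 / 6
= 326 * 143641 / 6
= 7804494.33 mm^3

7804494.33 mm^3


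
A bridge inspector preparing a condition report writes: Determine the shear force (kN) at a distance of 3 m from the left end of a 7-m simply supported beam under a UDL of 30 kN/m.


R_A = w * L / 2 = 30 * 7 / 2 = 105.0 kN
V(x) = R_A - w * x = 105.0 - 30 * 3
= 15.0 kN

15.0 kN


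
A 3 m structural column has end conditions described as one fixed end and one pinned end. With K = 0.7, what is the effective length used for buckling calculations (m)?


L_eff = K * L
= 0.7 * 3
= 2.1 m

2.1 m


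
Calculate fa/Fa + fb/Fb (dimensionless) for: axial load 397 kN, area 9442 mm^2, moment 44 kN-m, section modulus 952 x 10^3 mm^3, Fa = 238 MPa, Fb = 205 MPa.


f_a = P / A = 397000.0 / 9442 = 42.0462 MPa
f_b = M / S = 44000000.0 / 952000.0 = 46.2185 MPa
Ratio = f_a / Fa + f_b / Fb
= 42.0462 / 238 + 46.2185 / 205
= 0.4021 (dimensionless)

0.4021 (dimensionless)


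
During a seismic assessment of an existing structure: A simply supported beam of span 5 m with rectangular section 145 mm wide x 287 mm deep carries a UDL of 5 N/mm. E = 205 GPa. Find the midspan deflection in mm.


I = 145 * 287^3 / 12 = 285648827.92 mm^4
L = 5000.0 mm, w = 5 N/mm, E = 205000.0 MPa
delta = 5 * w * L^4 / (384 * E * I)
= 5 * 5 * 5000.0^4 / (384 * 205000.0 * 285648827.92)
= 0.6949 mm

0.6949 mm


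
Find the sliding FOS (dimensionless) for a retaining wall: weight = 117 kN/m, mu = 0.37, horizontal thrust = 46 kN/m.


Resisting force = mu * W = 0.37 * 117 = 43.29 kN/m
FOS = Resisting / Driving = 43.29 / 46
= 0.9411 (dimensionless)

0.9411 (dimensionless)


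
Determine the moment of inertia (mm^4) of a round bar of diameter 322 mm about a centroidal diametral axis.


r = d / 2 = 322 / 2 = 161.0 mm
I = pi * r^4 / 4 = pi * 161.0^4 / 4
= 527707644.47 mm^4

527707644.47 mm^4


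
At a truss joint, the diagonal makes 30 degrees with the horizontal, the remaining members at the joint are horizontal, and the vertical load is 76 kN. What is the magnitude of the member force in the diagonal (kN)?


At the joint, only the diagonal has a vertical component, so vertical equilibrium gives:
F * sin(30) = 76
F = 76 / sin(30)
= 76 / 0.5
= 152.0 kN

152.0 kN


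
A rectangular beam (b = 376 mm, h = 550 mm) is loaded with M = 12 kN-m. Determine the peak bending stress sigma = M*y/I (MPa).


I = b * h^3 / 12 = 376 * 550^3 / 12 = 5213083333.33 mm^4
y = h / 2 = 550 / 2 = 275.0 mm
M = 12 kN-m = 12000000.0 N-mm
sigma = M * y / I = 12000000.0 * 275.0 / 5213083333.33
= 0.63 MPa

0.63 MPa


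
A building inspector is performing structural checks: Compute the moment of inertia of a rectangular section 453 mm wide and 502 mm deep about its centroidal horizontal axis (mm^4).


I = b * h^3 / 12
= 453 * 502^3 / 12
= 453 * 126506008 / 12
= 4775601802.0 mm^4

4775601802.0 mm^4


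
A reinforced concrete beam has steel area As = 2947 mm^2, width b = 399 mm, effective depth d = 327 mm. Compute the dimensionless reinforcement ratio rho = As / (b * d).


rho = As / (b * d)
= 2947 / (399 * 327)
= 2947 / 130473
= 0.022587 (dimensionless)

0.022587 (dimensionless)


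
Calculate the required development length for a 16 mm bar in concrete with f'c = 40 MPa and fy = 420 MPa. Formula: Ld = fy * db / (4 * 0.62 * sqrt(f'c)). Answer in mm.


Ld = (fy * db) / (4 * 0.62 * sqrt(f'c))
= (420 * 16) / (4 * 0.62 * sqrt(40))
= 6720 / 15.6849
= 428.44 mm

428.44 mm


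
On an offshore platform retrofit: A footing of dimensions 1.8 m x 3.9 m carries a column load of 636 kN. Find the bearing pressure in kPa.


A = 1.8 * 3.9 = 7.02 m^2
q = P / A = 636 / 7.02
= 90.5983 kPa

90.5983 kPa


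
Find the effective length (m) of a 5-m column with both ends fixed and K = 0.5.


L_eff = K * L
= 0.5 * 5
= 2.5 m

2.5 m


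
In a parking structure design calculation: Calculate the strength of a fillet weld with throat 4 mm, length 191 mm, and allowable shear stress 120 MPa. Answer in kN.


Strength = throat * length * allowable stress
= 4 * 191 * 120 N
= 91680 N
= 91.68 kN

91.68 kN


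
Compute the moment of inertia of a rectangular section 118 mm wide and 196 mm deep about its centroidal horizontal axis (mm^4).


I = b * h^3 / 12
= 118 * 196^3 / 12
= 118 * 7529536 / 12
= 74040437.33 mm^4

74040437.33 mm^4


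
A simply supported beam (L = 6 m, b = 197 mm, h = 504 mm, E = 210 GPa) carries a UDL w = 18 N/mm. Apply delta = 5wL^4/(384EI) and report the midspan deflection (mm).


I = 197 * 504^3 / 12 = 2101728384.0 mm^4
L = 6000.0 mm, w = 18 N/mm, E = 210000.0 MPa
delta = 5 * w * L^4 / (384 * E * I)
= 5 * 18 * 6000.0^4 / (384 * 210000.0 * 2101728384.0)
= 0.6882 mm

0.6882 mm


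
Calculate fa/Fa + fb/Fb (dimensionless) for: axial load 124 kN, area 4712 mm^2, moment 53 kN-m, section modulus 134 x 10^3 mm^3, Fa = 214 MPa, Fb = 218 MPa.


f_a = P / A = 124000.0 / 4712 = 26.3158 MPa
f_b = M / S = 53000000.0 / 134000.0 = 395.5224 MPa
Ratio = f_a / Fa + f_b / Fb
= 26.3158 / 214 + 395.5224 / 218
= 1.9373 (dimensionless)

1.9373 (dimensionless)


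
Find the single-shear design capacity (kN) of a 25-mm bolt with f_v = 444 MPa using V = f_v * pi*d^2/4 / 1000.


A = pi * d^2 / 4 = pi * 25^2 / 4 = 490.8739 mm^2
V = f_v * A / 1000 = 444 * 490.8739 / 1000
= 217.948 kN

217.948 kN


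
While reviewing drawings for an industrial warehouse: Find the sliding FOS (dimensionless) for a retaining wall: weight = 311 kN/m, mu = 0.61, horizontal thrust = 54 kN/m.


Resisting force = mu * W = 0.61 * 311 = 189.71 kN/m
FOS = Resisting / Driving = 189.71 / 54
= 3.5131 (dimensionless)

3.5131 (dimensionless)


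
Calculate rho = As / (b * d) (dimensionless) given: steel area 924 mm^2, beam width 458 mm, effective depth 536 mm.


rho = As / (b * d)
= 924 / (458 * 536)
= 924 / 245488
= 0.003764 (dimensionless)

0.003764 (dimensionless)


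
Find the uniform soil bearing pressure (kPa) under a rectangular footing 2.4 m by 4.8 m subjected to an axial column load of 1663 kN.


A = 2.4 * 4.8 = 11.52 m^2
q = P / A = 1663 / 11.52
= 144.3576 kPa

144.3576 kPa


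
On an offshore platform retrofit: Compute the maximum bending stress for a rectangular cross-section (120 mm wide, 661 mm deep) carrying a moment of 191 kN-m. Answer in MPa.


I = b * h^3 / 12 = 120 * 661^3 / 12 = 2888047810.0 mm^4
y = h / 2 = 661 / 2 = 330.5 mm
M = 191 kN-m = 191000000.0 N-mm
sigma = M * y / I = 191000000.0 * 330.5 / 2888047810.0
= 21.86 MPa

21.86 MPa


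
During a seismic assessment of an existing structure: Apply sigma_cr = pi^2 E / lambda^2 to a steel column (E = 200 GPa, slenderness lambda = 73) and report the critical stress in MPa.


sigma_cr = pi^2 * E / lambda^2
= 9.8696 * 200000.0 / 73^2
= 9.8696 * 200000.0 / 5329
= 370.4111 MPa

370.4111 MPa


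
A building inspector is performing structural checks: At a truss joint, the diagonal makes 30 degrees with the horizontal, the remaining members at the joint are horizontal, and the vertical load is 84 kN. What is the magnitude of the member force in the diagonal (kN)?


At the joint, only the diagonal has a vertical component, so vertical equilibrium gives:
F * sin(30) = 84
F = 84 / sin(30)
= 84 / 0.5
= 168.0 kN

168.0 kN


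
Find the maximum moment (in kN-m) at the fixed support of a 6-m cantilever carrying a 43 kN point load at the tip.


For a cantilever with a point load at the free end:
M_max = P * L = 43 * 6 = 258 kN-m

258 kN-m


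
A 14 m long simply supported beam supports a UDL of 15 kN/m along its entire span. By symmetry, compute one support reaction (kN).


Total load = w * L = 15 * 14 = 210 kN
By symmetry, each reaction R = total / 2 = 210 / 2 = 105.0 kN

105.0 kN


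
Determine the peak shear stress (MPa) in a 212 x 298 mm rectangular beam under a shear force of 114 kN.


A = b * h = 212 * 298 = 63176 mm^2
V = 114 kN = 114000.0 N
tau_max = 1.5 * V / A = 1.5 * 114000.0 / 63176
= 2.7067 MPa

2.7067 MPa


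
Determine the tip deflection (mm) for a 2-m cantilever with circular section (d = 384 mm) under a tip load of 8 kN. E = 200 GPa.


I = pi * d^4 / 64 = pi * 384^4 / 64 = 1067320365.3 mm^4
L = 2000.0 mm, P = 8000.0 N, E = 200000.0 MPa
delta = P * L^3 / (3 * E * I)
= 8000.0 * 2000.0^3 / (3 * 200000.0 * 1067320365.3)
= 0.0999 mm

0.0999 mm


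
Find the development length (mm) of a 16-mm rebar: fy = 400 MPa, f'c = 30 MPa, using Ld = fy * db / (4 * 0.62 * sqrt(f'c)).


Ld = (fy * db) / (4 * 0.62 * sqrt(f'c))
= (400 * 16) / (4 * 0.62 * sqrt(30))
= 6400 / 13.5835
= 471.16 mm

471.16 mm


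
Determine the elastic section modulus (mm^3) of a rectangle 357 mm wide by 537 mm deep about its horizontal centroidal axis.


S = b * h^2 / 6
= 357 * 537^2 / 6
= 357 * 288369 / 6
= 17157955.5 mm^3

17157955.5 mm^3


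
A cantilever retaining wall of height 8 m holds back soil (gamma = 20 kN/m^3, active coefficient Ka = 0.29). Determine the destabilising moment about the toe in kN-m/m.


Pa = 0.5 * Ka * gamma * H^2
= 0.5 * 0.29 * 20 * 8^2
= 185.6 kN/m
Arm = H / 3 = 8 / 3 = 2.6667 m
Mo = Pa * arm = Pa * H / 3 = 185.6 * 8 / 3 = 494.9333 kN-m/m

494.9333 kN-m/m


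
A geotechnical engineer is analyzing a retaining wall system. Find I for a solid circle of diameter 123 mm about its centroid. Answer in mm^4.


r = d / 2 = 123 / 2 = 61.5 mm
I = pi * r^4 / 4 = pi * 61.5^4 / 4
= 11235446.72 mm^4

11235446.72 mm^4


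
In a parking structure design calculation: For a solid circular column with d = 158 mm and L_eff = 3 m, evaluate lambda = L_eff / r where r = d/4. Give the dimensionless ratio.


Radius of gyration r = d / 4 = 158 / 4 = 39.5 mm
L_eff = 3000.0 mm
Slenderness ratio = L / r = 3000.0 / 39.5 = 75.95 (dimensionless)

75.95 (dimensionless)


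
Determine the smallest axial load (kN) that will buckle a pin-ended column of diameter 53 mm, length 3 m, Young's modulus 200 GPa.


I = pi * d^4 / 64 = 387323.08 mm^4
L = 3000.0 mm
P_cr = pi^2 * E * I / L^2
= 9.8696 * 200000.0 * 387323.08 / 3000.0^2
= 84949.46 N = 84.9495 kN

84.9495 kN


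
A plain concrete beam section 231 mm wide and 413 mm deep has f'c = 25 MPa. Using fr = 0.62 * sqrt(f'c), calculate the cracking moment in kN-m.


fr = 0.62 * sqrt(25) = 0.62 * 5.0 = 3.1 MPa
I = 231 * 413^3 / 12 = 1356066192.25 mm^4
y_t = 206.5 mm
M_cr = fr * I / y_t = 3.1 * 1356066192.25 / 206.5 N-mm
= 20.3574 kN-m

20.3574 kN-m


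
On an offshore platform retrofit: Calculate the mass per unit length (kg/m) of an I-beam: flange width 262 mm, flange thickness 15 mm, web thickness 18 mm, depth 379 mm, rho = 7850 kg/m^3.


A_flanges = 2 * 262 * 15 = 7860 mm^2
A_web = (379 - 2 * 15) * 18 = 6282 mm^2
A_total = 7860 + 6282 = 14142 mm^2 = 0.014142 m^2
Weight = rho * A = 7850 * 0.014142 = 111.0147 kg/m

111.0147 kg/m


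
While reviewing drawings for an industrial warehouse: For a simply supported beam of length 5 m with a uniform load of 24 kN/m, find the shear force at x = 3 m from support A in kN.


R_A = w * L / 2 = 24 * 5 / 2 = 60.0 kN
V(x) = R_A - w * x = 60.0 - 24 * 3
= -12.0 kN

-12.0 kN


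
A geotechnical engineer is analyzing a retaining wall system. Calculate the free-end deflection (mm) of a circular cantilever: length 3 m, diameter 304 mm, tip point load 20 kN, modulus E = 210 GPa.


I = pi * d^4 / 64 = pi * 304^4 / 64 = 419241468.12 mm^4
L = 3000.0 mm, P = 20000.0 N, E = 210000.0 MPa
delta = P * L^3 / (3 * E * I)
= 20000.0 * 3000.0^3 / (3 * 210000.0 * 419241468.12)
= 2.0445 mm

2.0445 mm


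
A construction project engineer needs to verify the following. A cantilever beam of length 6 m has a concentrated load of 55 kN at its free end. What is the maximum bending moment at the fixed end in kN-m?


For a cantilever with a point load at the free end:
M_max = P * L = 55 * 6 = 330 kN-m

330 kN-m


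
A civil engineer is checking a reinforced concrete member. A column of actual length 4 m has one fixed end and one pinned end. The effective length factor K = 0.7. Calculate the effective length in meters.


L_eff = K * L
= 0.7 * 4
= 2.8 m

2.8 m


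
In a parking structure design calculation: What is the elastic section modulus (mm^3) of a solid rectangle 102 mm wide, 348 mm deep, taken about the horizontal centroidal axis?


S = b * h^2 / 6
= 102 * 348^2 / 6
= 102 * 121104 / 6
= 2058768.0 mm^3

2058768.0 mm^3


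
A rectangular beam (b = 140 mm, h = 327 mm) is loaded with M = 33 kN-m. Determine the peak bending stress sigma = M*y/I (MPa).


I = b * h^3 / 12 = 140 * 327^3 / 12 = 407934135.0 mm^4
y = h / 2 = 327 / 2 = 163.5 mm
M = 33 kN-m = 33000000.0 N-mm
sigma = M * y / I = 33000000.0 * 163.5 / 407934135.0
= 13.23 MPa

13.23 MPa


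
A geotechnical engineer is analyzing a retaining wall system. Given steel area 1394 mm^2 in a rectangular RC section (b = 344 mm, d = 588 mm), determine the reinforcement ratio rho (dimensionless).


rho = As / (b * d)
= 1394 / (344 * 588)
= 1394 / 202272
= 0.006892 (dimensionless)

0.006892 (dimensionless)


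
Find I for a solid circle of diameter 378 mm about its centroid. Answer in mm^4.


r = d / 2 = 378 / 2 = 189.0 mm
I = pi * r^4 / 4 = pi * 189.0^4 / 4
= 1002160077.64 mm^4

1002160077.64 mm^4


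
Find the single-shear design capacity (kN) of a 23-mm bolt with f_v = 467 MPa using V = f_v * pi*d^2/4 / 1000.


A = pi * d^2 / 4 = pi * 23^2 / 4 = 415.4756 mm^2
V = f_v * A / 1000 = 467 * 415.4756 / 1000
= 194.0271 kN

194.0271 kN


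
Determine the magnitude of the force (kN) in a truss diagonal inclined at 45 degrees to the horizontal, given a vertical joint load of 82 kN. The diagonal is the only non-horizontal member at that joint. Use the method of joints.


At the joint, only the diagonal has a vertical component, so vertical equilibrium gives:
F * sin(45) = 82
F = 82 / sin(45)
= 82 / 0.707107
= 115.97 kN

115.97 kN


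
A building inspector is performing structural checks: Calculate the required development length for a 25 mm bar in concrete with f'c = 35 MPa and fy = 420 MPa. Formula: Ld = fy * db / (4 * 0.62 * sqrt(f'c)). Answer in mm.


Ld = (fy * db) / (4 * 0.62 * sqrt(f'c))
= (420 * 25) / (4 * 0.62 * sqrt(35))
= 10500 / 14.6719
= 715.65 mm

715.65 mm


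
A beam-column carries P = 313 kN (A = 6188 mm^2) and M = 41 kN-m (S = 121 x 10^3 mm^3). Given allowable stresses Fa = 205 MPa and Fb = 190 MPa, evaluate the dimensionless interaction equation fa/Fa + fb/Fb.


f_a = P / A = 313000.0 / 6188 = 50.5818 MPa
f_b = M / S = 41000000.0 / 121000.0 = 338.843 MPa
Ratio = f_a / Fa + f_b / Fb
= 50.5818 / 205 + 338.843 / 190
= 2.0301 (dimensionless)

2.0301 (dimensionless)


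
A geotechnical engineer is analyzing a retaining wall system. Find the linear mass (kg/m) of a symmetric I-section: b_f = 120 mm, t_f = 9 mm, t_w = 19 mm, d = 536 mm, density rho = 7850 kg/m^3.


A_flanges = 2 * 120 * 9 = 2160 mm^2
A_web = (536 - 2 * 9) * 19 = 9842 mm^2
A_total = 2160 + 9842 = 12002 mm^2 = 0.012002 m^2
Weight = rho * A = 7850 * 0.012002 = 94.2157 kg/m

94.2157 kg/m


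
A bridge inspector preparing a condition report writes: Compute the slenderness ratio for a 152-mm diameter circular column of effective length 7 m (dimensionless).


Radius of gyration r = d / 4 = 152 / 4 = 38.0 mm
L_eff = 7000.0 mm
Slenderness ratio = L / r = 7000.0 / 38.0 = 184.21 (dimensionless)

184.21 (dimensionless)


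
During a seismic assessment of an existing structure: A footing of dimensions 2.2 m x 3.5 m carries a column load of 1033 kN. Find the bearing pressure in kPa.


A = 2.2 * 3.5 = 7.7 m^2
q = P / A = 1033 / 7.7
= 134.1558 kPa

134.1558 kPa


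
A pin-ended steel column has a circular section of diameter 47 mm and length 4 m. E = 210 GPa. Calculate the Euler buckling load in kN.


I = pi * d^4 / 64 = 239530.78 mm^4
L = 4000.0 mm
P_cr = pi^2 * E * I / L^2
= 9.8696 * 210000.0 * 239530.78 / 4000.0^2
= 31028.47 N = 31.0285 kN

31.0285 kN


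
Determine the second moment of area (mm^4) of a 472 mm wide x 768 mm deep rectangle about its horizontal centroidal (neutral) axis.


I = b * h^3 / 12
= 472 * 768^3 / 12
= 472 * 452984832 / 12
= 17817403392.0 mm^4

17817403392.0 mm^4


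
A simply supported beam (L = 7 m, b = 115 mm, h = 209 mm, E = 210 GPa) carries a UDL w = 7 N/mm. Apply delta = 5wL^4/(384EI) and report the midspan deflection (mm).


I = 115 * 209^3 / 12 = 87489402.92 mm^4
L = 7000.0 mm, w = 7 N/mm, E = 210000.0 MPa
delta = 5 * w * L^4 / (384 * E * I)
= 5 * 7 * 7000.0^4 / (384 * 210000.0 * 87489402.92)
= 11.9112 mm

11.9112 mm


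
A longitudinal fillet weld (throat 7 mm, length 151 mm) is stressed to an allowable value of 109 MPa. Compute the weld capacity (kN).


Strength = throat * length * allowable stress
= 7 * 151 * 109 N
= 115213 N
= 115.21 kN

115.21 kN


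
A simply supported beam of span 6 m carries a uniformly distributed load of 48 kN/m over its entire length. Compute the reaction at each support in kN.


Total load = w * L = 48 * 6 = 288 kN
By symmetry, each reaction R = total / 2 = 288 / 2 = 144.0 kN

144.0 kN


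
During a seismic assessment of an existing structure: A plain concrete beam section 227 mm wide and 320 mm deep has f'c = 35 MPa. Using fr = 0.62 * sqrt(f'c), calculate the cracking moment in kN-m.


fr = 0.62 * sqrt(35) = 0.62 * 5.9161 = 3.668 MPa
I = 227 * 320^3 / 12 = 619861333.33 mm^4
y_t = 160.0 mm
M_cr = fr * I / y_t = 3.668 * 619861333.33 / 160.0 N-mm
= 14.2102 kN-m

14.2102 kN-m


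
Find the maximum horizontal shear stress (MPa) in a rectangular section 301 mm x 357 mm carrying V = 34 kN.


A = b * h = 301 * 357 = 107457 mm^2
V = 34 kN = 34000.0 N
tau_max = 1.5 * V / A = 1.5 * 34000.0 / 107457
= 0.4746 MPa

0.4746 MPa


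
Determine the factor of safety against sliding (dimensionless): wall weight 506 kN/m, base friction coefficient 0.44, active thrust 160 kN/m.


Resisting force = mu * W = 0.44 * 506 = 222.64 kN/m
FOS = Resisting / Driving = 222.64 / 160
= 1.3915 (dimensionless)

1.3915 (dimensionless)


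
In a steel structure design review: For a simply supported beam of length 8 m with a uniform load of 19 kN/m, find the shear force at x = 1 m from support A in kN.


R_A = w * L / 2 = 19 * 8 / 2 = 76.0 kN
V(x) = R_A - w * x = 76.0 - 19 * 1
= 57.0 kN

57.0 kN


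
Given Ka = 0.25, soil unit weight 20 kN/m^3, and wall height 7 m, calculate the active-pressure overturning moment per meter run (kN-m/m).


Pa = 0.5 * Ka * gamma * H^2
= 0.5 * 0.25 * 20 * 7^2
= 122.5 kN/m
Arm = H / 3 = 7 / 3 = 2.3333 m
Mo = Pa * arm = Pa * H / 3 = 122.5 * 7 / 3 = 285.8333 kN-m/m

285.8333 kN-m/m


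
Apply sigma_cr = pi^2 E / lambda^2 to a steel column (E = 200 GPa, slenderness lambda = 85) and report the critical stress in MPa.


sigma_cr = pi^2 * E / lambda^2
= 9.8696 * 200000.0 / 85^2
= 9.8696 * 200000.0 / 7225
= 273.207 MPa

273.207 MPa


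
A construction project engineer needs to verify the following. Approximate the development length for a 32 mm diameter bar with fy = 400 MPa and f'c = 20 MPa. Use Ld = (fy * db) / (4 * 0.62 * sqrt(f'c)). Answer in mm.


Ld = (fy * db) / (4 * 0.62 * sqrt(f'c))
= (400 * 32) / (4 * 0.62 * sqrt(20))
= 12800 / 11.0909
= 1154.1 mm

1154.1 mm


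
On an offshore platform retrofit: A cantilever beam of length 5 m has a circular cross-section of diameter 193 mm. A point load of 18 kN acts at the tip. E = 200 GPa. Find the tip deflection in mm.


I = pi * d^4 / 64 = pi * 193^4 / 64 = 68108157.98 mm^4
L = 5000.0 mm, P = 18000.0 N, E = 200000.0 MPa
delta = P * L^3 / (3 * E * I)
= 18000.0 * 5000.0^3 / (3 * 200000.0 * 68108157.98)
= 55.0595 mm

55.0595 mm


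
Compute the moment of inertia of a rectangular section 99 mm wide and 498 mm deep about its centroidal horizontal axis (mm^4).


I = b * h^3 / 12
= 99 * 498^3 / 12
= 99 * 123505992 / 12
= 1018924434.0 mm^4

1018924434.0 mm^4


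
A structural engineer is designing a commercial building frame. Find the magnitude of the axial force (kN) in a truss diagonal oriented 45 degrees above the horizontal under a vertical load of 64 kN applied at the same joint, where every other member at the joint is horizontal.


At the joint, only the diagonal has a vertical component, so vertical equilibrium gives:
F * sin(45) = 64
F = 64 / sin(45)
= 64 / 0.707107
= 90.51 kN

90.51 kN


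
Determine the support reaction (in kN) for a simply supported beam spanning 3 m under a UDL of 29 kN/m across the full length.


Total load = w * L = 29 * 3 = 87 kN
By symmetry, each reaction R = total / 2 = 87 / 2 = 43.5 kN

43.5 kN


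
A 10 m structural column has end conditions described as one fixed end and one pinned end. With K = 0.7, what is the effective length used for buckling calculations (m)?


L_eff = K * L
= 0.7 * 10
= 7.0 m

7.0 m


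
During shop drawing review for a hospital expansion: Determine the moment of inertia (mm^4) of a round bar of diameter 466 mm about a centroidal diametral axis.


r = d / 2 = 466 / 2 = 233.0 mm
I = pi * r^4 / 4 = pi * 233.0^4 / 4
= 2314800489.18 mm^4

2314800489.18 mm^4


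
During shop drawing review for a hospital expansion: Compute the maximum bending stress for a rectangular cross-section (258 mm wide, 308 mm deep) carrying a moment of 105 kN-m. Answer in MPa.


I = b * h^3 / 12 = 258 * 308^3 / 12 = 628189408.0 mm^4
y = h / 2 = 308 / 2 = 154.0 mm
M = 105 kN-m = 105000000.0 N-mm
sigma = M * y / I = 105000000.0 * 154.0 / 628189408.0
= 25.74 MPa

25.74 MPa


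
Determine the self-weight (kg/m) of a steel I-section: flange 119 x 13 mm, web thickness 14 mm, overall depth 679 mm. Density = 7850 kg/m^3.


A_flanges = 2 * 119 * 13 = 3094 mm^2
A_web = (679 - 2 * 13) * 14 = 9142 mm^2
A_total = 3094 + 9142 = 12236 mm^2 = 0.012236 m^2
Weight = rho * A = 7850 * 0.012236 = 96.0526 kg/m

96.0526 kg/m


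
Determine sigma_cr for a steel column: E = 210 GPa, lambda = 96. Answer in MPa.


sigma_cr = pi^2 * E / lambda^2
= 9.8696 * 210000.0 / 96^2
= 9.8696 * 210000.0 / 9216
= 224.8933 MPa

224.8933 MPa


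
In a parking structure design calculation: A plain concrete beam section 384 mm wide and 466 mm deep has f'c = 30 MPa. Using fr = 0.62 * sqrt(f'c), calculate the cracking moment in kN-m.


fr = 0.62 * sqrt(30) = 0.62 * 5.4772 = 3.3959 MPa
I = 384 * 466^3 / 12 = 3238230272.0 mm^4
y_t = 233.0 mm
M_cr = fr * I / y_t = 3.3959 * 3238230272.0 / 233.0 N-mm
= 47.1959 kN-m

47.1959 kN-m


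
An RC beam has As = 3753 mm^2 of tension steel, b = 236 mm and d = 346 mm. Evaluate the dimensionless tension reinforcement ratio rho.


rho = As / (b * d)
= 3753 / (236 * 346)
= 3753 / 81656
= 0.045961 (dimensionless)

0.045961 (dimensionless)


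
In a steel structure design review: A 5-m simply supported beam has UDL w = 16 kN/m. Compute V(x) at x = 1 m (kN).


R_A = w * L / 2 = 16 * 5 / 2 = 40.0 kN
V(x) = R_A - w * x = 40.0 - 16 * 1
= 24.0 kN

24.0 kN


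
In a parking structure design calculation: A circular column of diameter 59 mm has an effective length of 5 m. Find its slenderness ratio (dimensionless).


Radius of gyration r = d / 4 = 59 / 4 = 14.75 mm
L_eff = 5000.0 mm
Slenderness ratio = L / r = 5000.0 / 14.75 = 338.98 (dimensionless)

338.98 (dimensionless)


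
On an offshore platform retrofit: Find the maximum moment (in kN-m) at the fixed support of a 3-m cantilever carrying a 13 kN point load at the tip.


For a cantilever with a point load at the free end:
M_max = P * L = 13 * 3 = 39 kN-m

39 kN-m


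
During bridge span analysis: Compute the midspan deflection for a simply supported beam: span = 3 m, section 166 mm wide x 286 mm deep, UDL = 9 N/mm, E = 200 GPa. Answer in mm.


I = 166 * 286^3 / 12 = 323612241.33 mm^4
L = 3000.0 mm, w = 9 N/mm, E = 200000.0 MPa
delta = 5 * w * L^4 / (384 * E * I)
= 5 * 9 * 3000.0^4 / (384 * 200000.0 * 323612241.33)
= 0.1467 mm

0.1467 mm


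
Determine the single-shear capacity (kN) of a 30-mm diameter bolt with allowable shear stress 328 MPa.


A = pi * d^2 / 4 = pi * 30^2 / 4 = 706.8583 mm^2
V = f_v * A / 1000 = 328 * 706.8583 / 1000
= 231.8495 kN

231.8495 kN


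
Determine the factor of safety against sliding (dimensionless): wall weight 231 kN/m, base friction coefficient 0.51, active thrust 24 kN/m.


Resisting force = mu * W = 0.51 * 231 = 117.81 kN/m
FOS = Resisting / Driving = 117.81 / 24
= 4.9088 (dimensionless)

4.9088 (dimensionless)


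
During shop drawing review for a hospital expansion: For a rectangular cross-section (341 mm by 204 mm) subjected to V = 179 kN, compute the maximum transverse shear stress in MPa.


A = b * h = 341 * 204 = 69564 mm^2
V = 179 kN = 179000.0 N
tau_max = 1.5 * V / A = 1.5 * 179000.0 / 69564
= 3.8598 MPa

3.8598 MPa


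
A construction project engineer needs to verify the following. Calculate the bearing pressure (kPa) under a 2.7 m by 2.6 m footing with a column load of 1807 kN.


A = 2.7 * 2.6 = 7.02 m^2
q = P / A = 1807 / 7.02
= 257.4074 kPa

257.4074 kPa


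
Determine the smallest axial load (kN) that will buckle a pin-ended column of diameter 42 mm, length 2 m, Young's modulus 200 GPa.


I = pi * d^4 / 64 = 152745.02 mm^4
L = 2000.0 mm
P_cr = pi^2 * E * I / L^2
= 9.8696 * 200000.0 * 152745.02 / 2000.0^2
= 75376.65 N = 75.3766 kN

75.3766 kN


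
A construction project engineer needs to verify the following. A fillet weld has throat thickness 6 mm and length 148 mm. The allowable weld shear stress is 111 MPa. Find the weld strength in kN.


Strength = throat * length * allowable stress
= 6 * 148 * 111 N
= 98568 N
= 98.57 kN

98.57 kN


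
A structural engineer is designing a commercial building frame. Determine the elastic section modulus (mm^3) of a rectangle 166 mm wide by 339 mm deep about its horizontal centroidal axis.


S = b * h^2 / 6
= 166 * 339^2 / 6
= 166 * 114921 / 6
= 3179481.0 mm^3

3179481.0 mm^3


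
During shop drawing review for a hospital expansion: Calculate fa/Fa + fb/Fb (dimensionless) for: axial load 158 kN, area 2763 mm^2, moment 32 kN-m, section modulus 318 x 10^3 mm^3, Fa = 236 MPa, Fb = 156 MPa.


f_a = P / A = 158000.0 / 2763 = 57.1842 MPa
f_b = M / S = 32000000.0 / 318000.0 = 100.6289 MPa
Ratio = f_a / Fa + f_b / Fb
= 57.1842 / 236 + 100.6289 / 156
= 0.8874 (dimensionless)

0.8874 (dimensionless)


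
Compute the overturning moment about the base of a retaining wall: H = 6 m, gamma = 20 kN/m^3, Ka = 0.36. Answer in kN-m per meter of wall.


Pa = 0.5 * Ka * gamma * H^2
= 0.5 * 0.36 * 20 * 6^2
= 129.6 kN/m
Arm = H / 3 = 6 / 3 = 2.0 m
Mo = Pa * arm = Pa * H / 3 = 129.6 * 6 / 3 = 259.2 kN-m/m

259.2 kN-m/m


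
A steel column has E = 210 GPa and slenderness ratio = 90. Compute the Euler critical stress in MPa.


sigma_cr = pi^2 * E / lambda^2
= 9.8696 * 210000.0 / 90^2
= 9.8696 * 210000.0 / 8100
= 255.8786 MPa

255.8786 MPa


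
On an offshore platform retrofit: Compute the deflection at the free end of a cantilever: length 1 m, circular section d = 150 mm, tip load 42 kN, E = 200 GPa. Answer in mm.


I = pi * d^4 / 64 = pi * 150^4 / 64 = 24850488.76 mm^4
L = 1000.0 mm, P = 42000.0 N, E = 200000.0 MPa
delta = P * L^3 / (3 * E * I)
= 42000.0 * 1000.0^3 / (3 * 200000.0 * 24850488.76)
= 2.8168 mm

2.8168 mm


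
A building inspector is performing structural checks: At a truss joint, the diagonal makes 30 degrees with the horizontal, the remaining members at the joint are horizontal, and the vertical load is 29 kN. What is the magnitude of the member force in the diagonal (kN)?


At the joint, only the diagonal has a vertical component, so vertical equilibrium gives:
F * sin(30) = 29
F = 29 / sin(30)
= 29 / 0.5
= 58.0 kN

58.0 kN


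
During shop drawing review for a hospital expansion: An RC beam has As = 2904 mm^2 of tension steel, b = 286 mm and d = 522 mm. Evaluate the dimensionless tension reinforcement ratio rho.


rho = As / (b * d)
= 2904 / (286 * 522)
= 2904 / 149292
= 0.019452 (dimensionless)

0.019452 (dimensionless)


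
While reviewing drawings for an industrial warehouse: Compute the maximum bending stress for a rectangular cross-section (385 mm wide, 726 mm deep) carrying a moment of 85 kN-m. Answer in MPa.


I = b * h^3 / 12 = 385 * 726^3 / 12 = 12276917730.0 mm^4
y = h / 2 = 726 / 2 = 363.0 mm
M = 85 kN-m = 85000000.0 N-mm
sigma = M * y / I = 85000000.0 * 363.0 / 12276917730.0
= 2.51 MPa

2.51 MPa


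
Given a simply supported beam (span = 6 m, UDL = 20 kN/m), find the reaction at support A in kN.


Total load = w * L = 20 * 6 = 120 kN
By symmetry, each reaction R = total / 2 = 120 / 2 = 60.0 kN

60.0 kN


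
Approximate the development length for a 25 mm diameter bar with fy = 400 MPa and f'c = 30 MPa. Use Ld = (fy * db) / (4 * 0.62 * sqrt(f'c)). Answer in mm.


Ld = (fy * db) / (4 * 0.62 * sqrt(f'c))
= (400 * 25) / (4 * 0.62 * sqrt(30))
= 10000 / 13.5835
= 736.19 mm

736.19 mm


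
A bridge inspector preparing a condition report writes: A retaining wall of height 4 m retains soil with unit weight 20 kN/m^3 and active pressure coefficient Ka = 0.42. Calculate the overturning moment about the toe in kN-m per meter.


Pa = 0.5 * Ka * gamma * H^2
= 0.5 * 0.42 * 20 * 4^2
= 67.2 kN/m
Arm = H / 3 = 4 / 3 = 1.3333 m
Mo = Pa * arm = Pa * H / 3 = 67.2 * 4 / 3 = 89.6 kN-m/m

89.6 kN-m/m


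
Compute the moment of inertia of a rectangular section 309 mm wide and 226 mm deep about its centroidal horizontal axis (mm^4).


I = b * h^3 / 12
= 309 * 226^3 / 12
= 309 * 11543176 / 12
= 297236782.0 mm^4

297236782.0 mm^4


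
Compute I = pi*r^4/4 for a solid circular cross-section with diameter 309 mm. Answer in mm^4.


r = d / 2 = 309 / 2 = 154.5 mm
I = pi * r^4 / 4 = pi * 154.5^4 / 4
= 447511104.58 mm^4

447511104.58 mm^4


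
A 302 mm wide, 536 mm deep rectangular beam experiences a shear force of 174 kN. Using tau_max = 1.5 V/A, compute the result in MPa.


A = b * h = 302 * 536 = 161872 mm^2
V = 174 kN = 174000.0 N
tau_max = 1.5 * V / A = 1.5 * 174000.0 / 161872
= 1.6124 MPa

1.6124 MPa


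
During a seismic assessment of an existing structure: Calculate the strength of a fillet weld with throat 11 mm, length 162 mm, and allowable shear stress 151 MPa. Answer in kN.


Strength = throat * length * allowable stress
= 11 * 162 * 151 N
= 269082 N
= 269.08 kN

269.08 kN


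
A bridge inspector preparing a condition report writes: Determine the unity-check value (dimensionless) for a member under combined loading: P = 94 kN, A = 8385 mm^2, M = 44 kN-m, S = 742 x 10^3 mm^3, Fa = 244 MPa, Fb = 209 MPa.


f_a = P / A = 94000.0 / 8385 = 11.2105 MPa
f_b = M / S = 44000000.0 / 742000.0 = 59.2992 MPa
Ratio = f_a / Fa + f_b / Fb
= 11.2105 / 244 + 59.2992 / 209
= 0.3297 (dimensionless)

0.3297 (dimensionless)


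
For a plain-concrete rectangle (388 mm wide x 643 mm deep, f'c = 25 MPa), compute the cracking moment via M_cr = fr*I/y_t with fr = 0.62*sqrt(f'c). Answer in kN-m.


fr = 0.62 * sqrt(25) = 0.62 * 5.0 = 3.1 MPa
I = 388 * 643^3 / 12 = 8595742526.33 mm^4
y_t = 321.5 mm
M_cr = fr * I / y_t = 3.1 * 8595742526.33 / 321.5 N-mm
= 82.8827 kN-m

82.8827 kN-m


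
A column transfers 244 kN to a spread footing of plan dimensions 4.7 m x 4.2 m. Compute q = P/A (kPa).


A = 4.7 * 4.2 = 19.74 m^2
q = P / A = 244 / 19.74
= 12.3607 kPa

12.3607 kPa


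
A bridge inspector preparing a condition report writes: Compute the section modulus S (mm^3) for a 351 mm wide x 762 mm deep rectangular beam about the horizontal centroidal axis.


S = b * h^2 / 6
= 351 * 762^2 / 6
= 351 * 580644 / 6
= 33967674.0 mm^3

33967674.0 mm^3


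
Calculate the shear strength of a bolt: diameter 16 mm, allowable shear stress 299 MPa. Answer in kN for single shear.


A = pi * d^2 / 4 = pi * 16^2 / 4 = 201.0619 mm^2
V = f_v * A / 1000 = 299 * 201.0619 / 1000
= 60.1175 kN

60.1175 kN


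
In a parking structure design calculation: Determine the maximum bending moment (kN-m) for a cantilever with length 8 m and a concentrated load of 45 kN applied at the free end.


For a cantilever with a point load at the free end:
M_max = P * L = 45 * 8 = 360 kN-m

360 kN-m


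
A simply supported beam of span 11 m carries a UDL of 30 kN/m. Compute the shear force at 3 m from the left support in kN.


R_A = w * L / 2 = 30 * 11 / 2 = 165.0 kN
V(x) = R_A - w * x = 165.0 - 30 * 3
= 75.0 kN

75.0 kN


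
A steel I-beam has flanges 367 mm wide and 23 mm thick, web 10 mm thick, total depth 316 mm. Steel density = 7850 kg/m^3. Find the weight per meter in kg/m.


A_flanges = 2 * 367 * 23 = 16882 mm^2
A_web = (316 - 2 * 23) * 10 = 2700 mm^2
A_total = 16882 + 2700 = 19582 mm^2 = 0.019582 m^2
Weight = rho * A = 7850 * 0.019582 = 153.7187 kg/m

153.7187 kg/m


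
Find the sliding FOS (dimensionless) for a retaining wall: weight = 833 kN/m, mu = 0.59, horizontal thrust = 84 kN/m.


Resisting force = mu * W = 0.59 * 833 = 491.47 kN/m
FOS = Resisting / Driving = 491.47 / 84
= 5.8508 (dimensionless)

5.8508 (dimensionless)
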